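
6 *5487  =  32922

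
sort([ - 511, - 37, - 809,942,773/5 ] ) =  [ - 809, - 511, - 37,773/5,942]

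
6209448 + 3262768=9472216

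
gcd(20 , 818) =2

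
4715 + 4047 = 8762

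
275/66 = 25/6 =4.17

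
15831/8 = 15831/8 = 1978.88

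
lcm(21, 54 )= 378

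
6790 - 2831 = 3959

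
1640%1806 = 1640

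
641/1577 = 641/1577 = 0.41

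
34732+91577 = 126309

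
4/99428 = 1/24857 = 0.00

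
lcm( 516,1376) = 4128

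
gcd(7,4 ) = 1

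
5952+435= 6387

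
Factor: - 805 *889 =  - 5^1 *7^2*23^1*127^1 = -715645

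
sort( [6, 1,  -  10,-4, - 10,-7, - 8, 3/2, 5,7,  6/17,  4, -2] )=[ - 10, - 10,- 8, - 7, - 4, - 2, 6/17, 1, 3/2, 4, 5, 6,7 ] 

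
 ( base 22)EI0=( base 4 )1300010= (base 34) 66W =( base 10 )7172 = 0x1c04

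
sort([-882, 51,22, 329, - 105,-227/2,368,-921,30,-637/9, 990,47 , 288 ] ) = [  -  921, - 882, - 227/2,-105 ,-637/9, 22,30,47,  51 , 288 , 329,  368, 990 ]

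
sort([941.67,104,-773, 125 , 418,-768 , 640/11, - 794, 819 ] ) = [ - 794, - 773, - 768,  640/11, 104, 125,418, 819, 941.67 ]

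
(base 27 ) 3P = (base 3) 10221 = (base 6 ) 254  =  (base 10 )106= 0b1101010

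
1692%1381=311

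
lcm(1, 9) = 9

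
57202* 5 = 286010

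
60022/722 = 30011/361 =83.13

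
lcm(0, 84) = 0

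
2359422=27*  87386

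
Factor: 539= 7^2*11^1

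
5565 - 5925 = - 360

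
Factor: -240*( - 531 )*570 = 72640800=2^5 *3^4*5^2*19^1*59^1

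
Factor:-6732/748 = -3^2 = -9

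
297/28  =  10 + 17/28 = 10.61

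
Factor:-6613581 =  - 3^1*13^1*23^1 * 73^1*101^1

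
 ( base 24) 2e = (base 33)1t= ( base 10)62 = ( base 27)28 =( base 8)76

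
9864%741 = 231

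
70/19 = 70/19 =3.68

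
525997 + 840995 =1366992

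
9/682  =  9/682=0.01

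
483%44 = 43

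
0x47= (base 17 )43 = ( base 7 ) 131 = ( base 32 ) 27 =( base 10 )71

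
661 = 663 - 2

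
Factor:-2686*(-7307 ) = 19626602  =  2^1 * 17^1*79^1*7307^1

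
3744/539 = 6  +  510/539= 6.95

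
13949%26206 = 13949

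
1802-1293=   509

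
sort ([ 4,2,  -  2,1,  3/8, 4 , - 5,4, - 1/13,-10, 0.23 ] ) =[ - 10,- 5, - 2, - 1/13,0.23,  3/8,1, 2,4,4 , 4 ] 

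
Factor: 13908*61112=849945696 = 2^5*3^1 * 19^1*61^1*7639^1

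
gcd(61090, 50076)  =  2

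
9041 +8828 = 17869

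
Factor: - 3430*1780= - 2^3 * 5^2 * 7^3*89^1 = -  6105400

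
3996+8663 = 12659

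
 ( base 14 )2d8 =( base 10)582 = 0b1001000110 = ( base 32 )I6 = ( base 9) 716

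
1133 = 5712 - 4579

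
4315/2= 2157 + 1/2 = 2157.50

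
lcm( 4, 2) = 4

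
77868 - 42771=35097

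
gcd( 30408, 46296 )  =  24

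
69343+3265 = 72608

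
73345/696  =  73345/696  =  105.38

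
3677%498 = 191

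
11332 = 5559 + 5773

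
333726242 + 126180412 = 459906654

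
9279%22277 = 9279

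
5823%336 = 111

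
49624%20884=7856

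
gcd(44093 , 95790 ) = 1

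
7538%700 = 538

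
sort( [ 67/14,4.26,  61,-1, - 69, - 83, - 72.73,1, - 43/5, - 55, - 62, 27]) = [ - 83, - 72.73, - 69, - 62,-55, - 43/5, - 1  ,  1,4.26, 67/14, 27,61 ] 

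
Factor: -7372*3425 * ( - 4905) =123846835500 = 2^2*3^2 * 5^3*19^1*97^1*109^1*137^1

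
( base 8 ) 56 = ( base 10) 46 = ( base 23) 20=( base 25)1l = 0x2E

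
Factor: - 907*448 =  - 2^6*7^1*907^1 = - 406336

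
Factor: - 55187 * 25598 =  - 1412676826 = - 2^1*11^1*29^1*173^1*12799^1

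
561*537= 301257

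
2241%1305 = 936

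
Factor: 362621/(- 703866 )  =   - 2^(-1 )*3^(-1 )*7^1*73^( - 1 ) * 1607^( - 1) * 51803^1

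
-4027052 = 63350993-67378045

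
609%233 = 143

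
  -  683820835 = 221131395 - 904952230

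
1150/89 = 1150/89=12.92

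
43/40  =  43/40 = 1.07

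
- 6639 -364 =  - 7003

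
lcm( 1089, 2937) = 96921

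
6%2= 0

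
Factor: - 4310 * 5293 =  - 2^1*5^1*67^1*79^1*431^1  =  - 22812830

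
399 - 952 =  - 553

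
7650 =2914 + 4736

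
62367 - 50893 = 11474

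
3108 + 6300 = 9408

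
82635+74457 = 157092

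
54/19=2  +  16/19 = 2.84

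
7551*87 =656937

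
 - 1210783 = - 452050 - 758733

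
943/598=41/26 = 1.58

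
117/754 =9/58 = 0.16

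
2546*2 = 5092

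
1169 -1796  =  -627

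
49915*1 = 49915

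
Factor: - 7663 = -79^1*97^1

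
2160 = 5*432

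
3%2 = 1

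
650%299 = 52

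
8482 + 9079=17561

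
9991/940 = 10 + 591/940 = 10.63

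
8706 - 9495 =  - 789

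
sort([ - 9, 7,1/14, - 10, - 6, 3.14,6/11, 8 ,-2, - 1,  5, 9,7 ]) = [ - 10,-9, - 6, - 2, - 1, 1/14, 6/11, 3.14,5, 7, 7  ,  8, 9] 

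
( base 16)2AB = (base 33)kn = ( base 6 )3055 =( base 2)1010101011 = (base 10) 683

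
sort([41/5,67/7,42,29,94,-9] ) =[- 9,  41/5,67/7,29, 42, 94 ] 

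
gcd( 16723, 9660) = 7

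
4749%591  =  21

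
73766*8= 590128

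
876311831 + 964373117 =1840684948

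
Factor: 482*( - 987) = -475734 = -2^1*3^1*7^1*47^1* 241^1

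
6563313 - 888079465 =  - 881516152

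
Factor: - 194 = -2^1*97^1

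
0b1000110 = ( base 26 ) 2i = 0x46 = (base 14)50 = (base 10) 70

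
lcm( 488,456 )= 27816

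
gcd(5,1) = 1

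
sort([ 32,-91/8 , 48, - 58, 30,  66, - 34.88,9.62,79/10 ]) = [ - 58, - 34.88, - 91/8, 79/10, 9.62 , 30, 32, 48,66] 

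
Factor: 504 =2^3*3^2*7^1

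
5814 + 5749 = 11563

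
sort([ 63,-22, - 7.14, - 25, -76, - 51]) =[ - 76, - 51, - 25, - 22, - 7.14,63 ]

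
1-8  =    -  7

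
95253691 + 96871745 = 192125436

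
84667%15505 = 7142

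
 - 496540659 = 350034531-846575190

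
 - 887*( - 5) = 4435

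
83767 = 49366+34401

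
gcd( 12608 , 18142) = 2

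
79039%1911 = 688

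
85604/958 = 89  +  171/479= 89.36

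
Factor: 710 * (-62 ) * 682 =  - 30021640 = - 2^3*5^1*11^1*31^2*71^1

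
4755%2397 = 2358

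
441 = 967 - 526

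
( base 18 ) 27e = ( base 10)788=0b1100010100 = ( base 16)314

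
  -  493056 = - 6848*72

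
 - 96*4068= - 390528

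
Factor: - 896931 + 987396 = 3^1 *5^1*37^1*163^1 =90465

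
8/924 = 2/231 =0.01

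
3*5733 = 17199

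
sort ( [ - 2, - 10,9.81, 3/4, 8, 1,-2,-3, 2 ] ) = [  -  10, - 3 , - 2, - 2,  3/4,1,2,8, 9.81]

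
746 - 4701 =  - 3955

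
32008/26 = 16004/13 = 1231.08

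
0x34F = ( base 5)11342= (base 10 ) 847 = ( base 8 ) 1517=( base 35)O7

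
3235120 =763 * 4240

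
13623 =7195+6428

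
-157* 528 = - 82896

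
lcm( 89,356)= 356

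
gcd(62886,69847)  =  1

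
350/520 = 35/52 = 0.67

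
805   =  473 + 332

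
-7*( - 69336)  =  485352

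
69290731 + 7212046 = 76502777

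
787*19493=15340991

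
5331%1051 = 76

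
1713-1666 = 47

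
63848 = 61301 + 2547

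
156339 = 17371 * 9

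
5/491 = 5/491  =  0.01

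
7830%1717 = 962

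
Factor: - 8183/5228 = - 2^( - 2 )*7^2*167^1 * 1307^(  -  1)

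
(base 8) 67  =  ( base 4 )313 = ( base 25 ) 25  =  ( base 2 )110111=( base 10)55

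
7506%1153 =588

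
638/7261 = 638/7261 = 0.09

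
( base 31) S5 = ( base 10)873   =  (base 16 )369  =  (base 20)23d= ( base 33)qf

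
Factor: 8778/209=42  =  2^1*3^1*7^1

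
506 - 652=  - 146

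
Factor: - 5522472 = -2^3*3^3*37^1*691^1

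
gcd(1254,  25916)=418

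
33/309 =11/103 = 0.11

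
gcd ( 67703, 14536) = 79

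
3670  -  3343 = 327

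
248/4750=124/2375 = 0.05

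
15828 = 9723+6105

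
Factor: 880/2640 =1/3= 3^( - 1 ) 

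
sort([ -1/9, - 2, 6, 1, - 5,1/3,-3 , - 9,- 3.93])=[ - 9,-5,- 3.93,  -  3,-2, - 1/9, 1/3,1,6]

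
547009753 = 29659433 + 517350320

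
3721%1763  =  195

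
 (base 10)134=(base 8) 206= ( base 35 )3T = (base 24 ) 5e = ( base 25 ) 59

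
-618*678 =- 419004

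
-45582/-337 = 135+87/337 = 135.26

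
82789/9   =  82789/9= 9198.78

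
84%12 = 0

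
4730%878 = 340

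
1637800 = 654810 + 982990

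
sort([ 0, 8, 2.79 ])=[0, 2.79, 8] 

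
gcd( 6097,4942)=7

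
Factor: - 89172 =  - 2^2*3^2*2477^1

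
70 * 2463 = 172410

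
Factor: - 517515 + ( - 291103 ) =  - 808618 = - 2^1*404309^1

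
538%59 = 7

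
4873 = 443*11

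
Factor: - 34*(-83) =2^1*17^1*83^1 =2822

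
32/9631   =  32/9631 = 0.00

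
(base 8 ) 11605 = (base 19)dg0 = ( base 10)4997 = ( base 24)8G5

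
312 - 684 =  - 372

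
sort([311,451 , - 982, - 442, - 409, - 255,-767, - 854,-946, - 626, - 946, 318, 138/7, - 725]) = [ - 982,-946, - 946,  -  854, -767, - 725, - 626, - 442, - 409, - 255,138/7,  311,318,451 ]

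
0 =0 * 810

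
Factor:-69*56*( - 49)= 189336  =  2^3*3^1  *7^3 * 23^1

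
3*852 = 2556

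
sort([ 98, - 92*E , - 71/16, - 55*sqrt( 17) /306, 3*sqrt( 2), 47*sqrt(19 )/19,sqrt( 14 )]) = [ - 92*E, - 71/16,- 55*sqrt( 17) /306, sqrt( 14 ),3*sqrt ( 2 ) , 47*sqrt(19)/19, 98]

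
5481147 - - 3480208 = 8961355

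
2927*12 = 35124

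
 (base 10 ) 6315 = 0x18AB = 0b1100010101011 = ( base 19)h97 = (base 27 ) 8ho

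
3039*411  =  1249029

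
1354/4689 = 1354/4689 = 0.29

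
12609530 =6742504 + 5867026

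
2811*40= 112440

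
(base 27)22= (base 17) 35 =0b111000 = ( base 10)56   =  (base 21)2e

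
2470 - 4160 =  -1690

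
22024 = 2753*8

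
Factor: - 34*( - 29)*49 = 2^1*7^2*17^1*29^1=48314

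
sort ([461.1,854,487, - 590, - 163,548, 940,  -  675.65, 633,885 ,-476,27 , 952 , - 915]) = [ - 915,-675.65, - 590,  -  476, - 163,27 , 461.1,487 , 548 , 633, 854 , 885,940,952]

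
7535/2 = 3767 + 1/2 = 3767.50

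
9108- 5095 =4013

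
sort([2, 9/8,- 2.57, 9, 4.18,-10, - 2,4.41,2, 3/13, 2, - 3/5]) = [ - 10,  -  2.57, - 2,-3/5, 3/13, 9/8, 2,2,2, 4.18, 4.41,9]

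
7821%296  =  125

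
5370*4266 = 22908420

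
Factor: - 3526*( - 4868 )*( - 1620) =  - 2^5*3^4*5^1*41^1*43^1*1217^1 = - 27806600160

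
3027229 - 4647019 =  - 1619790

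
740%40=20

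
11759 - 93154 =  - 81395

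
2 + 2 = 4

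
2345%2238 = 107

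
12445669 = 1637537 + 10808132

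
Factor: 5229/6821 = 3^2*7^1*19^( - 1) *83^1*359^(  -  1)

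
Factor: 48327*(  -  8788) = -2^2*3^1*13^3*89^1*181^1  =  - 424697676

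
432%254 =178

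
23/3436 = 23/3436=   0.01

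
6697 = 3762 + 2935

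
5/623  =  5/623 = 0.01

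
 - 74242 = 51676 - 125918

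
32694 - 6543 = 26151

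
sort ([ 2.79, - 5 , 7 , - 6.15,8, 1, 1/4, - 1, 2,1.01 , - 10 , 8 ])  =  [-10, - 6.15,- 5,  -  1, 1/4,1, 1.01,2,2.79,7,8, 8] 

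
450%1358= 450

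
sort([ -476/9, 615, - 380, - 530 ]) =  [-530, -380, - 476/9, 615]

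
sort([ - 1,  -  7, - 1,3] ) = [ - 7, - 1, - 1, 3] 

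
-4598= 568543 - 573141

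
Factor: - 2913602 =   -  2^1*37^1*39373^1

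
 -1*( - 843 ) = 843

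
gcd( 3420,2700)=180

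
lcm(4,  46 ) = 92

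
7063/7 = 1009 = 1009.00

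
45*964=43380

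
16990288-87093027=- 70102739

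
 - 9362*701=-6562762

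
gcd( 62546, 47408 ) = 2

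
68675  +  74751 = 143426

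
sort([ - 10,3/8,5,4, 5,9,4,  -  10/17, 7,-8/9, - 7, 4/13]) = [ - 10, - 7,-8/9, - 10/17 , 4/13, 3/8,4, 4,5,5,7,9 ]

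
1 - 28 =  - 27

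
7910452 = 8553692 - 643240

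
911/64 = 14+15/64=14.23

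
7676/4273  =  1+3403/4273 = 1.80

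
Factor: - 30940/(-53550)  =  26/45 = 2^1*3^(  -  2)*5^( - 1)*13^1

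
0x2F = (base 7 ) 65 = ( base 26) 1L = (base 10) 47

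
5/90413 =5/90413 = 0.00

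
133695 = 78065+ 55630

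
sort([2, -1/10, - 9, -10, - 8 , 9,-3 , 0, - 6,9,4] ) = [ - 10,-9,-8, - 6, - 3, - 1/10,0,  2,  4, 9, 9]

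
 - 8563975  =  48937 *( - 175)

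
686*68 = 46648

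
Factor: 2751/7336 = 2^( - 3 )*3^1  =  3/8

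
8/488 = 1/61 = 0.02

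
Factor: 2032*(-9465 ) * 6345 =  -122032623600 = - 2^4*3^4*5^2*47^1*127^1*631^1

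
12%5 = 2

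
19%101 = 19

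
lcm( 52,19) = 988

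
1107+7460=8567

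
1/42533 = 1/42533   =  0.00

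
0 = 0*4851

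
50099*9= 450891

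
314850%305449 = 9401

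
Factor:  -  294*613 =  - 180222 = -2^1*3^1*  7^2*613^1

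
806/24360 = 403/12180 = 0.03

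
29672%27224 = 2448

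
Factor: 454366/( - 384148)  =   - 2^( - 1 )*11^1*19^1*137^( -1)*701^( - 1 )*1087^1= - 227183/192074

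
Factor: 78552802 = 2^1*19^1*41^1*127^1*397^1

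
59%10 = 9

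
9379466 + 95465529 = 104844995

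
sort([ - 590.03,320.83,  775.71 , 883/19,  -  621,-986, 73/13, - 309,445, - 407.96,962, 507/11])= [ - 986, - 621,- 590.03,-407.96, - 309, 73/13 , 507/11,883/19,320.83,445,775.71,962 ] 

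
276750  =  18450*15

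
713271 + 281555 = 994826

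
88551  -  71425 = 17126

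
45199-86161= - 40962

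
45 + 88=133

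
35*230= 8050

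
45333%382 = 257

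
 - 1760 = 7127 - 8887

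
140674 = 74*1901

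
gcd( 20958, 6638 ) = 2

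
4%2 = 0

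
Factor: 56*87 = 2^3*3^1*7^1*29^1 = 4872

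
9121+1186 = 10307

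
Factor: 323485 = 5^1* 31^1*2087^1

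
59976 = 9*6664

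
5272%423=196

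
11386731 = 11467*993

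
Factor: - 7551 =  - 3^2*839^1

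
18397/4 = 4599+1/4 = 4599.25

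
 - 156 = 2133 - 2289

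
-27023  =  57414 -84437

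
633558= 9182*69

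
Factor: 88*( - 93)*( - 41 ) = 335544 = 2^3*3^1*11^1* 31^1*41^1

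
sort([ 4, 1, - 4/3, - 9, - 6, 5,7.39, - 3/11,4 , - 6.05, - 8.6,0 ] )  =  [ - 9, - 8.6, - 6.05, - 6, - 4/3, - 3/11, 0,1,4,4,5, 7.39 ]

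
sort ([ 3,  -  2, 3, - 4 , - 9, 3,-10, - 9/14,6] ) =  [ - 10,-9, - 4,-2, - 9/14, 3,3, 3, 6 ]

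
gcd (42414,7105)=1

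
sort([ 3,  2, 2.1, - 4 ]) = [ - 4,2, 2.1, 3]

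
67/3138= 67/3138 =0.02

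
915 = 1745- 830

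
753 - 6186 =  - 5433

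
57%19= 0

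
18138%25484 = 18138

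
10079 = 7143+2936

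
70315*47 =3304805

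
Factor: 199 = 199^1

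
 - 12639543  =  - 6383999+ -6255544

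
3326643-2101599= 1225044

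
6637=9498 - 2861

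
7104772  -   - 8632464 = 15737236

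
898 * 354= 317892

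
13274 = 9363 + 3911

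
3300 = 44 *75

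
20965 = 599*35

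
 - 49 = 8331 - 8380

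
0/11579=0 = 0.00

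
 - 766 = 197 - 963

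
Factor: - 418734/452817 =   -  86/93=- 2^1*3^(-1 )*31^( - 1)*43^1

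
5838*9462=55239156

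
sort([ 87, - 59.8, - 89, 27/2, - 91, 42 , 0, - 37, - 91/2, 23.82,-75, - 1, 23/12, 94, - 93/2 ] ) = [ - 91, - 89, - 75, - 59.8, - 93/2,  -  91/2, - 37, - 1, 0, 23/12, 27/2, 23.82, 42,87, 94]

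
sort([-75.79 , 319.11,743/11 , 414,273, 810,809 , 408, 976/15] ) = [ - 75.79,  976/15 , 743/11 , 273, 319.11, 408, 414,  809,810]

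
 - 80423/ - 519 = 154+497/519 = 154.96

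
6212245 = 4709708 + 1502537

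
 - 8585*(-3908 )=33550180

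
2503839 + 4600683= 7104522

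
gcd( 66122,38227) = 7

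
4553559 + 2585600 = 7139159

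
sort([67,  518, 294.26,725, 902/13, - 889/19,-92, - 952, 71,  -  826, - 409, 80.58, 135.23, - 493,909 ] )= [ - 952, - 826 , - 493, - 409, - 92, - 889/19, 67, 902/13, 71,80.58 , 135.23, 294.26 , 518,725, 909 ]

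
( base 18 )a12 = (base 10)3260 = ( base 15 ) E75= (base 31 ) 3c5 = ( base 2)110010111100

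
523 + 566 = 1089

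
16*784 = 12544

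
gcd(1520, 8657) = 1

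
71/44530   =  71/44530 = 0.00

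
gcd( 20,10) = 10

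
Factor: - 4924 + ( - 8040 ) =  - 2^2 * 7^1 * 463^1 = - 12964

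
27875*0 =0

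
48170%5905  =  930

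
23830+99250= 123080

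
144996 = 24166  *6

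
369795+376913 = 746708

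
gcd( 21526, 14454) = 2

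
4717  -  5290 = - 573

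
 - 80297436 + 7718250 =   -  72579186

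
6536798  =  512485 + 6024313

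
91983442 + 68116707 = 160100149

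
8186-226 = 7960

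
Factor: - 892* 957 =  - 2^2*3^1*11^1*29^1*223^1 = -  853644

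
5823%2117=1589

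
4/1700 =1/425 = 0.00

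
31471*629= 19795259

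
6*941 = 5646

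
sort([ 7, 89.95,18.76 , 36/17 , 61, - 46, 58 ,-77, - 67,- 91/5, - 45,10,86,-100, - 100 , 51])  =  [ - 100 ,-100,-77, - 67, - 46,-45 , -91/5, 36/17 , 7,10, 18.76,51 , 58, 61 , 86, 89.95] 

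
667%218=13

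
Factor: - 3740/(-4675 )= 2^2*5^(  -  1 ) = 4/5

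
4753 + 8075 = 12828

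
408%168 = 72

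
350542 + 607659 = 958201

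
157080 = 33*4760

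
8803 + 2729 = 11532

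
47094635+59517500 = 106612135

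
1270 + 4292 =5562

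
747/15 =49 + 4/5 =49.80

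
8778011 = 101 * 86911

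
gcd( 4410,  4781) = 7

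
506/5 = 101 + 1/5  =  101.20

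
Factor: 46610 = 2^1*5^1*59^1*79^1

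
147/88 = 147/88 =1.67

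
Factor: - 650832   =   - 2^4*3^1*7^1*13^1*149^1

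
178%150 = 28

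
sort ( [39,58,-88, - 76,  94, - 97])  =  [-97, - 88, - 76,  39,58,94] 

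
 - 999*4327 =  - 4322673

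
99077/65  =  99077/65 = 1524.26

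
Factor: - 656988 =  - 2^2*3^1*53^1*1033^1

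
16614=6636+9978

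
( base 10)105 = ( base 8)151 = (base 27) 3O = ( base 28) 3L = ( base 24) 49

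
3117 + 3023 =6140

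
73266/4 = 36633/2 = 18316.50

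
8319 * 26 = 216294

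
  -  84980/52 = - 1635 + 10/13 = -  1634.23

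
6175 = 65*95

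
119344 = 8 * 14918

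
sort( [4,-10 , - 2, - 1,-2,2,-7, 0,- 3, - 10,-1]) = [ - 10,- 10, - 7,  -  3, - 2, - 2, - 1, - 1,0,2, 4 ] 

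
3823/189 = 3823/189 =20.23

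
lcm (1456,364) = 1456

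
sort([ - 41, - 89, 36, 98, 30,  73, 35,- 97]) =[ - 97, - 89, - 41,30 , 35, 36, 73,  98]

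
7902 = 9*878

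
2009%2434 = 2009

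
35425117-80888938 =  -45463821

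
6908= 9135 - 2227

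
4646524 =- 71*(-65444 ) 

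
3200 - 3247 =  - 47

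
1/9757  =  1/9757 = 0.00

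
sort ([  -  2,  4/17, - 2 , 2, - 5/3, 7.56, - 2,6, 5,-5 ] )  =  [ - 5 , - 2,-2, - 2, - 5/3,  4/17 , 2, 5,6, 7.56] 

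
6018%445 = 233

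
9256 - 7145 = 2111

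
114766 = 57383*2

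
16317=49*333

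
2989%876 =361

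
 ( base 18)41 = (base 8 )111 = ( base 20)3d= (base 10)73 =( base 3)2201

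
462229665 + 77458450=539688115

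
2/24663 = 2/24663= 0.00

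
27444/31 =885 + 9/31 = 885.29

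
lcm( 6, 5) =30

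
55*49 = 2695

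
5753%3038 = 2715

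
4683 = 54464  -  49781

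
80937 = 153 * 529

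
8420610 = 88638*95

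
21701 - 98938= -77237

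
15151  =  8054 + 7097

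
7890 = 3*2630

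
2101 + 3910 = 6011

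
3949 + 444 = 4393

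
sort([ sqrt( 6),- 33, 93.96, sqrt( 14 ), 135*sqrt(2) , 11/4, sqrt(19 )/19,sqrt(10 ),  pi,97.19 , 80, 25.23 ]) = [  -  33, sqrt( 19)/19, sqrt(6),11/4, pi,  sqrt(10), sqrt( 14),25.23,80 , 93.96, 97.19,  135*sqrt (2)] 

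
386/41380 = 193/20690 = 0.01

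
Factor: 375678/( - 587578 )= -187839/293789 = -  3^5*89^( - 1)*773^1*3301^( - 1 )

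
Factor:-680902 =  - 2^1 * 340451^1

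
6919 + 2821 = 9740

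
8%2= 0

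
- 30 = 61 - 91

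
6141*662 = 4065342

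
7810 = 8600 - 790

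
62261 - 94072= -31811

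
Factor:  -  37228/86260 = -5^( - 1)* 19^( - 1) * 41^1  =  - 41/95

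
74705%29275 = 16155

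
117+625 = 742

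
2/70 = 1/35 = 0.03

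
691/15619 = 691/15619 = 0.04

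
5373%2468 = 437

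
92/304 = 23/76= 0.30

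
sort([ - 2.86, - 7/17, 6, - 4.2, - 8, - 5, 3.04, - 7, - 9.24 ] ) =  [ - 9.24, - 8, - 7, - 5, - 4.2, - 2.86,-7/17 , 3.04,6 ] 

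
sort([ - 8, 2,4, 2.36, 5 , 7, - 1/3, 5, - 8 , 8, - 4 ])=[ - 8,-8,- 4, - 1/3, 2,2.36, 4, 5, 5,7,8] 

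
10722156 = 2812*3813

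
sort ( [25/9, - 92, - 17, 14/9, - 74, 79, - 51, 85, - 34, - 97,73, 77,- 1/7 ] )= [ - 97, - 92, - 74,-51, - 34, - 17, - 1/7, 14/9, 25/9, 73,77,79, 85 ]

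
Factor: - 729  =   - 3^6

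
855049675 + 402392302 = 1257441977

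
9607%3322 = 2963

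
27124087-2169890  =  24954197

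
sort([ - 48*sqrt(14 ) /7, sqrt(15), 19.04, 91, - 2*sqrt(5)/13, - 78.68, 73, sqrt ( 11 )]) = [ - 78.68,-48*  sqrt(14 ) /7 ,-2 * sqrt(5)/13,  sqrt( 11 ),sqrt(15 ),  19.04,  73,91 ]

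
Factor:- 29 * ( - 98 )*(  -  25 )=  -  2^1*5^2 *7^2*29^1 = - 71050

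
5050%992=90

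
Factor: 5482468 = 2^2 *1370617^1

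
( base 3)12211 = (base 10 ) 157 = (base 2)10011101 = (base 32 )4t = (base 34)4l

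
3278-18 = 3260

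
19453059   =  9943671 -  - 9509388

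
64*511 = 32704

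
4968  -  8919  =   - 3951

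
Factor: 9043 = 9043^1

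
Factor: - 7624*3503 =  - 26706872 = - 2^3*31^1*113^1*953^1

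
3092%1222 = 648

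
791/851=791/851 = 0.93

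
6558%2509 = 1540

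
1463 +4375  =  5838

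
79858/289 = 276+94/289 =276.33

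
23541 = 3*7847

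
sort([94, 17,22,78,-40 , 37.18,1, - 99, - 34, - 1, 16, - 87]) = [-99,  -  87,-40,- 34,-1, 1 , 16,  17,22,37.18, 78, 94] 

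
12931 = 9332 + 3599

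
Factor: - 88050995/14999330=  - 17610199/2999866 =- 2^( - 1)*131^1*179^1*751^1*1499933^( - 1) 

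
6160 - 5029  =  1131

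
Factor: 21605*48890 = 1056268450 = 2^1*5^2  *  29^1*149^1*4889^1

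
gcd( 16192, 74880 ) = 64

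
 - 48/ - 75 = 16/25 = 0.64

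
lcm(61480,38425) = 307400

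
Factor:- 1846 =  - 2^1*13^1*71^1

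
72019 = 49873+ 22146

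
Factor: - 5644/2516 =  - 37^(-1)*83^1= - 83/37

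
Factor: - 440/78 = -220/39 = - 2^2*3^ ( - 1)*5^1*11^1*13^( - 1 ) 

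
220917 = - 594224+815141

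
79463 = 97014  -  17551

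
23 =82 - 59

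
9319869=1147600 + 8172269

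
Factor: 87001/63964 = 2^( - 2)*19^2*241^1*15991^( - 1 ) 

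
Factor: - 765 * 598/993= - 2^1*3^1*5^1*13^1*17^1 * 23^1*331^ ( - 1 ) = - 152490/331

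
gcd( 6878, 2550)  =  2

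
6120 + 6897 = 13017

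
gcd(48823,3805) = 1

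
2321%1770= 551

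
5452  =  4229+1223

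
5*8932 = 44660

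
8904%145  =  59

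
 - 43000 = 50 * ( - 860 )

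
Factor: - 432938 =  -2^1*11^2 * 1789^1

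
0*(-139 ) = 0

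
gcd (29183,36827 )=7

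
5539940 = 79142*70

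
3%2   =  1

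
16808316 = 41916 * 401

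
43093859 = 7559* 5701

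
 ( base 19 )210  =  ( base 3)1000110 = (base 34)LR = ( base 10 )741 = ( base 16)2e5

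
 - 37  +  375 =338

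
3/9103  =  3/9103= 0.00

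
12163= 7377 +4786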